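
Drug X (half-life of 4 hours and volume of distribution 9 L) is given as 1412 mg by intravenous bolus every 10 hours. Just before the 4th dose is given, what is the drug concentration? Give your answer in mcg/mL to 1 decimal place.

f = (1/2)^(τ/t½) = (1/2)^(10/4) ≈ 0.1768.
C₀ = D/Vd = 1412/9 ≈ 156.889 mcg/mL.
Before the 4th dose, 3 doses have been given. Superposition: Cmin = C₀·(f + f² + … + f^3).
≈ 156.889 × (0.1768 + 0.0313 + 0.0055) ≈ 156.889 × 0.2136 ≈ 33.511 mcg/mL.

33.5 mcg/mL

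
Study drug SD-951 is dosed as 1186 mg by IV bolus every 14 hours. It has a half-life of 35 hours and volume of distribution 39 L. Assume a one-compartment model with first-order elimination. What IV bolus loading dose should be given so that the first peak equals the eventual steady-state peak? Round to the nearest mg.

f = (1/2)^(14/35) ≈ 0.757858; accumulation ratio R = 1/(1−f) ≈ 4.12981.
Loading dose to hit Cmax,ss on first dose: D_load = D_maint·R ≈ 1186 × 4.12981 ≈ 4897.95 mg.

4898 mg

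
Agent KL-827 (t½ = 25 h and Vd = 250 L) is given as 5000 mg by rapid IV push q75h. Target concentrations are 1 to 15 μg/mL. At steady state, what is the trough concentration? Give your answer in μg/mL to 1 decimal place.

2.9 μg/mL

τ = 75 h = 3 half-lives, so f = (1/2)^3 = 0.125.
At steady state, R = 1/(1 − 0.125) = 8/7.
Single-dose peak C₀ = D/Vd = 5000/250 = 20 μg/mL.
Steady-state peak Cmax,ss = C₀·R = 20 × 8/7 ≈ 22.857 μg/mL.
Steady-state trough Cmin,ss = Cmax,ss·f ≈ 22.857 × 0.125 ≈ 2.857 μg/mL.
Trough 2.9 μg/mL vs MEC 1 μg/mL: adequate.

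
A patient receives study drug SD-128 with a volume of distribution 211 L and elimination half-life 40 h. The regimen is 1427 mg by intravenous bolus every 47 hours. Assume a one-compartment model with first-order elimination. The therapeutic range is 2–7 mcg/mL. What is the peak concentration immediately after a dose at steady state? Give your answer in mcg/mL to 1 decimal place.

12.1 mcg/mL

k = ln2/t½ = ln2/40 ≈ 0.017329 h⁻¹; fraction remaining f = e^(−kτ) = e^(−0.017329×47) ≈ 0.4429.
At steady state, accumulation factor R = 1/(1 − e^(−kτ)) ≈ 1.7950.
Single-dose peak C₀ = D/Vd = 1427/211 ≈ 6.763 mcg/mL.
Cmax,ss = C₀/(1 − f) ≈ 6.763/0.5571 ≈ 12.140 mcg/mL.
Peak 12.1 mcg/mL vs MTC 7 mcg/mL: exceeds toxic threshold.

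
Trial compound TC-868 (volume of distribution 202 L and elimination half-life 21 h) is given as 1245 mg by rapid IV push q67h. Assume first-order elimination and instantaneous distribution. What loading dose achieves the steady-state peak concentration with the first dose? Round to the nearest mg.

1398 mg

f = (1/2)^(67/21) ≈ 0.109540; accumulation ratio R = 1/(1−f) ≈ 1.12302.
Loading dose to hit Cmax,ss on first dose: D_load = D_maint·R ≈ 1245 × 1.12302 ≈ 1398.16 mg.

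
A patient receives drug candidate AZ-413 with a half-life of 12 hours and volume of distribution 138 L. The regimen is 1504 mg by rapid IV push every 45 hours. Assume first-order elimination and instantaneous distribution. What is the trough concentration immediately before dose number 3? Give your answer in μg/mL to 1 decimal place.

0.9 μg/mL

f = (1/2)^(τ/t½) = (1/2)^(45/12) ≈ 0.0743.
C₀ = D/Vd = 1504/138 ≈ 10.899 μg/mL.
Before the 3rd dose, 2 doses have been given. Superposition: Cmin = C₀·(f + f²).
≈ 10.899 × (0.0743 + 0.0055) ≈ 10.899 × 0.0798 ≈ 0.870 μg/mL.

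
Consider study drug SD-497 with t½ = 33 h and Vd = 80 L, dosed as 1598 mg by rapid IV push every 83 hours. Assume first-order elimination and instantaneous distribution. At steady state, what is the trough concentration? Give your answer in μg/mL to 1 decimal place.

Over one 83-h interval, 83/33 ≈ 2.5152 half-lives elapse, leaving f ≈ 0.1749 of each dose.
At steady state, accumulation factor R = 1/(1 − e^(−kτ)) ≈ 1.2120.
Each bolus raises the concentration by D/Vd = 1598/80 ≈ 19.975 μg/mL.
Steady-state peak Cmax,ss = C₀·R ≈ 19.975 × 1.2120 ≈ 24.210 μg/mL.
Steady-state trough Cmin,ss = Cmax,ss·f ≈ 24.210 × 0.1749 ≈ 4.234 μg/mL.

4.2 μg/mL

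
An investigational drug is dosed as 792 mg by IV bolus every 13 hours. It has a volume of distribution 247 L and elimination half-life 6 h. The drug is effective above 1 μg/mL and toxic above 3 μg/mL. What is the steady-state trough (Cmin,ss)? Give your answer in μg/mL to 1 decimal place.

τ/t½ = 13/6 ≈ 2.1667, so fraction remaining f = (1/2)^(13/6) ≈ 0.2227.
Single-dose peak C₀ = D/Vd = 792/247 ≈ 3.206 μg/mL.
Steady-state trough Cmin,ss = C₀·f/(1−f) ≈ 3.206 × 0.2227/0.7773 ≈ 0.919 μg/mL.
Trough 0.9 μg/mL vs MEC 1 μg/mL: subtherapeutic.

0.9 μg/mL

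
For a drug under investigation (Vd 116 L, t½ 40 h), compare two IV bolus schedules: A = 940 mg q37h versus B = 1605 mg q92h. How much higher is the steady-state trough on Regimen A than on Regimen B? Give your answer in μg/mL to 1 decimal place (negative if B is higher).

Regimen A: f = (1/2)^(37/40) ≈ 0.5267; Cmin,ss = (940/116)·f/(1−f) ≈ 9.018 μg/mL.
Regimen B: f = (1/2)^(92/40) ≈ 0.2031; Cmin,ss = (1605/116)·f/(1−f) ≈ 3.526 μg/mL.
Difference ≈ 9.018 − 3.526 ≈ 5.492 μg/mL.

5.5 μg/mL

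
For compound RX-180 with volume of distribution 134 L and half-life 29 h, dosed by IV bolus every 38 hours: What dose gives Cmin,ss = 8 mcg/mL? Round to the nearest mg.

1587 mg

τ/t½ = 38/29 ≈ 1.3103, so f = (1/2)^(38/29) ≈ 0.403224.
Cmin,ss = (D/Vd)·f/(1−f), so D = Cmin,ss·Vd·(1−f)/f.
D = 8 × 134 × (1−f)/f ≈ 8 × 134 × 1.48001 ≈ 1586.57 mg.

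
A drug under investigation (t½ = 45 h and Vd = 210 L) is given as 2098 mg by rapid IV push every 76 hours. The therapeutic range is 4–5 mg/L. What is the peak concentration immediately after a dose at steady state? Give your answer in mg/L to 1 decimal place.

14.5 mg/L

k = ln2/t½ = ln2/45 ≈ 0.015403 h⁻¹; fraction remaining f = e^(−kτ) = e^(−0.015403×76) ≈ 0.3102.
At steady state, accumulation factor R = 1/(1 − e^(−kτ)) ≈ 1.4497.
Each bolus raises the concentration by D/Vd = 2098/210 ≈ 9.990 mg/L.
Cmax,ss = C₀/(1 − f) ≈ 9.990/0.6898 ≈ 14.482 mg/L.
Peak 14.5 mg/L vs MTC 5 mg/L: exceeds toxic threshold.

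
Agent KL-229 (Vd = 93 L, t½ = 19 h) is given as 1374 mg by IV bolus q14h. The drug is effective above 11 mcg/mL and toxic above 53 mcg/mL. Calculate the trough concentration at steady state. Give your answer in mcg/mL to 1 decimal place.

22.2 mcg/mL

Over one 14-h interval, 14/19 ≈ 0.73684 half-lives elapse, leaving f ≈ 0.6001 of each dose.
Accumulation ratio R = 1/(1 − f) ≈ 1/0.3999 ≈ 2.5006.
Each bolus raises the concentration by D/Vd = 1374/93 ≈ 14.774 mcg/mL.
Cmax,ss = C₀/(1 − f) ≈ 14.774/0.3999 ≈ 36.944 mcg/mL.
One interval later, Cmin,ss = Cmax,ss·e^(−kτ) ≈ 36.944 × 0.6001 ≈ 22.170 mcg/mL.
Trough 22.2 mcg/mL vs MEC 11 mcg/mL: adequate.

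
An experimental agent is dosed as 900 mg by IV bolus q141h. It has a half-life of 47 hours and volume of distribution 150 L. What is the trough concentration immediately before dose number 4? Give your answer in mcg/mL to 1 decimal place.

f = (1/2)^(τ/t½) = (1/2)^(141/47) ≈ 0.1250.
C₀ = D/Vd = 900/150 ≈ 6.000 mcg/mL.
Before the 4th dose, 3 doses have been given. Superposition: Cmin = C₀·(f + f² + … + f^3).
≈ 6.000 × (0.1250 + 0.0156 + 0.0020) ≈ 6.000 × 0.1426 ≈ 0.856 mcg/mL.

0.9 mcg/mL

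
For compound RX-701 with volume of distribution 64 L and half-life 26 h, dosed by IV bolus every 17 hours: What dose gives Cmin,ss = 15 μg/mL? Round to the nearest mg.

550 mg

τ/t½ = 17/26 ≈ 0.65385, so f = (1/2)^(17/26) ≈ 0.635584.
Cmin,ss = (D/Vd)·f/(1−f), so D = Cmin,ss·Vd·(1−f)/f.
D = 15 × 64 × (1−f)/f ≈ 15 × 64 × 0.57336 ≈ 550.43 mg.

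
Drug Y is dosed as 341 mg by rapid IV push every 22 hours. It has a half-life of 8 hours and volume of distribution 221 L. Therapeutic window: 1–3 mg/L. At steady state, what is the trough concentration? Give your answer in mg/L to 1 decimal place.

0.3 mg/L

k = ln2/t½ = ln2/8 ≈ 0.086643 h⁻¹; fraction remaining f = e^(−kτ) = e^(−0.086643×22) ≈ 0.1487.
Single-dose peak C₀ = D/Vd = 341/221 ≈ 1.543 mg/L.
Steady-state trough Cmin,ss = C₀·f/(1−f) ≈ 1.543 × 0.1487/0.8513 ≈ 0.270 mg/L.
Trough 0.3 mg/L vs MEC 1 mg/L: subtherapeutic.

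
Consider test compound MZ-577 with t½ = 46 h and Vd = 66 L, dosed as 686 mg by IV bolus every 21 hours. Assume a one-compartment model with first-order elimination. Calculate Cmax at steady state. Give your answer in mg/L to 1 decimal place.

38.3 mg/L

Over one 21-h interval, 21/46 ≈ 0.45652 half-lives elapse, leaving f ≈ 0.7287 of each dose.
Accumulation ratio R = 1/(1 − f) ≈ 1/0.2713 ≈ 3.6860.
Each bolus raises the concentration by D/Vd = 686/66 ≈ 10.394 mg/L.
Steady-state peak Cmax,ss = C₀·R ≈ 10.394 × 3.6860 ≈ 38.312 mg/L.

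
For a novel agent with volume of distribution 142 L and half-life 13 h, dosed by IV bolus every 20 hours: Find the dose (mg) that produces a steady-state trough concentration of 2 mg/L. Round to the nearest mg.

541 mg

τ/t½ = 20/13 ≈ 1.5385, so f = (1/2)^(20/13) ≈ 0.344252.
Cmin,ss = (D/Vd)·f/(1−f), so D = Cmin,ss·Vd·(1−f)/f.
D = 2 × 142 × (1−f)/f ≈ 2 × 142 × 1.90485 ≈ 540.98 mg.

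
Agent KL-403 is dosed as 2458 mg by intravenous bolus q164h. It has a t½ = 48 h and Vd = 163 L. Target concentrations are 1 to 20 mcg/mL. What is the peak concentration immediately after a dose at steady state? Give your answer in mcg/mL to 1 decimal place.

τ/t½ = 164/48 ≈ 3.4167, so fraction remaining f = (1/2)^(164/48) ≈ 0.0936.
Accumulation ratio R = 1/(1 − f) ≈ 1/0.9064 ≈ 1.1033.
Each bolus raises the concentration by D/Vd = 2458/163 ≈ 15.080 mcg/mL.
Steady-state peak Cmax,ss = C₀·R ≈ 15.080 × 1.1033 ≈ 16.638 mcg/mL.
Peak 16.6 mcg/mL vs MTC 20 mcg/mL: below toxic threshold.

16.6 mcg/mL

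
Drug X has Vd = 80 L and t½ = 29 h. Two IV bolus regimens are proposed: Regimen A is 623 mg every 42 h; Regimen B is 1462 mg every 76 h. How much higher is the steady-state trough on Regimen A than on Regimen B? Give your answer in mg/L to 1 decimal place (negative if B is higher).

Regimen A: f = (1/2)^(42/29) ≈ 0.3665; Cmin,ss = (623/80)·f/(1−f) ≈ 4.505 mg/L.
Regimen B: f = (1/2)^(76/29) ≈ 0.1626; Cmin,ss = (1462/80)·f/(1−f) ≈ 3.549 mg/L.
Difference ≈ 4.505 − 3.549 ≈ 0.956 mg/L.

1.0 mg/L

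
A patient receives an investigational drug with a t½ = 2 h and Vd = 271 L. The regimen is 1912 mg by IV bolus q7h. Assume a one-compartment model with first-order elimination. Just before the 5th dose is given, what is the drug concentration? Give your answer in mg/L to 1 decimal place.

f = (1/2)^(τ/t½) = (1/2)^(7/2) ≈ 0.0884.
C₀ = D/Vd = 1912/271 ≈ 7.055 mg/L.
Before the 5th dose, 4 doses have been given. Superposition: Cmin = C₀·(f + f² + … + f^4).
≈ 7.055 × (0.0884 + 0.0078 + 0.0007 + 0.0001) ≈ 7.055 × 0.0970 ≈ 0.684 mg/L.

0.7 mg/L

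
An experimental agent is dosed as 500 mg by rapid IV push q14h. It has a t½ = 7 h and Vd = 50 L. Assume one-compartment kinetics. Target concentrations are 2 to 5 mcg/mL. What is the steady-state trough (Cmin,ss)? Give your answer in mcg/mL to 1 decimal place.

3.3 mcg/mL

τ = 14 h = 2 half-lives, so f = (1/2)^2 = 0.25.
At steady state, R = 1/(1 − 0.25) = 4/3.
Single-dose peak C₀ = D/Vd = 500/50 = 10 mcg/mL.
Steady-state peak Cmax,ss = C₀·R = 10 × 4/3 ≈ 13.333 mcg/mL.
Steady-state trough Cmin,ss = Cmax,ss·f ≈ 13.333 × 0.25 ≈ 3.333 mcg/mL.
Trough 3.3 mcg/mL vs MEC 2 mcg/mL: adequate.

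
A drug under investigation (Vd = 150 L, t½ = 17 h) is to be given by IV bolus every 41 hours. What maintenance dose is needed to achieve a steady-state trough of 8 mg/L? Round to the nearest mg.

τ/t½ = 41/17 ≈ 2.4118, so f = (1/2)^(41/17) ≈ 0.187926.
Cmin,ss = (D/Vd)·f/(1−f), so D = Cmin,ss·Vd·(1−f)/f.
D = 8 × 150 × (1−f)/f ≈ 8 × 150 × 4.32124 ≈ 5185.49 mg.

5185 mg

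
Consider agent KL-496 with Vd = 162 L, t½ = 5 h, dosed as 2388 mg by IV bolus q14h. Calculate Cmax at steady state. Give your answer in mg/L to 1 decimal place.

17.2 mg/L

k = ln2/t½ = ln2/5 ≈ 0.138629 h⁻¹; fraction remaining f = e^(−kτ) = e^(−0.138629×14) ≈ 0.1436.
Accumulation ratio R = 1/(1 − f) ≈ 1/0.8564 ≈ 1.1677.
Single-dose peak C₀ = D/Vd = 2388/162 ≈ 14.741 mg/L.
Steady-state peak Cmax,ss = C₀·R ≈ 14.741 × 1.1677 ≈ 17.213 mg/L.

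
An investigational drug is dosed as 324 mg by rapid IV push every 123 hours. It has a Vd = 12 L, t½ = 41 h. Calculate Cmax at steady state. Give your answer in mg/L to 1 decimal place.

The dosing interval is 3 half-lives, so f = 2^(−3) = 0.125.
At steady state, R = 1/(1 − 0.125) = 8/7.
Single-dose peak C₀ = D/Vd = 324/12 = 27 mg/L.
Steady-state peak Cmax,ss = C₀·R = 27 × 8/7 ≈ 30.857 mg/L.

30.9 mg/L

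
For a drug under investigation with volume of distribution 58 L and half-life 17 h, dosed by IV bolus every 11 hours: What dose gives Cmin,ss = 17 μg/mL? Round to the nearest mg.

τ/t½ = 11/17 ≈ 0.64706, so f = (1/2)^(11/17) ≈ 0.638581.
Cmin,ss = (D/Vd)·f/(1−f), so D = Cmin,ss·Vd·(1−f)/f.
D = 17 × 58 × (1−f)/f ≈ 17 × 58 × 0.56597 ≈ 558.05 mg.

558 mg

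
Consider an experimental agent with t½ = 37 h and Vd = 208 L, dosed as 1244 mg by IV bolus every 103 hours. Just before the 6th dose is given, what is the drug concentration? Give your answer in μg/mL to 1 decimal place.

1.0 μg/mL

f = (1/2)^(τ/t½) = (1/2)^(103/37) ≈ 0.1452.
C₀ = D/Vd = 1244/208 ≈ 5.981 μg/mL.
Before the 6th dose, 5 doses have been given. Superposition: Cmin = C₀·(f + f² + … + f^5).
≈ 5.981 × (0.1452 + 0.0211 + 0.0031 + 0.0004 + 0.0001) ≈ 5.981 × 0.1699 ≈ 1.016 μg/mL.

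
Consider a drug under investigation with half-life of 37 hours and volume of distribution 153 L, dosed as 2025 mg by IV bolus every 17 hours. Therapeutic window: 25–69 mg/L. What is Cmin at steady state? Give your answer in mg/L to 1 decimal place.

35.3 mg/L

τ/t½ = 17/37 ≈ 0.45946, so fraction remaining f = (1/2)^(17/37) ≈ 0.7273.
At steady state, accumulation factor R = 1/(1 − e^(−kτ)) ≈ 3.6670.
Each bolus raises the concentration by D/Vd = 2025/153 ≈ 13.235 mg/L.
Steady-state peak Cmax,ss = C₀·R ≈ 13.235 × 3.6670 ≈ 48.533 mg/L.
Steady-state trough Cmin,ss = Cmax,ss·f ≈ 48.533 × 0.7273 ≈ 35.298 mg/L.
Trough 35.3 mg/L vs MEC 25 mg/L: adequate.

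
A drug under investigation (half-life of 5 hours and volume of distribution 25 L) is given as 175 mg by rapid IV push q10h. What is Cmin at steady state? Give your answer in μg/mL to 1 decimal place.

The dosing interval is 2 half-lives, so f = 2^(−2) = 0.25.
Accumulation ratio R = 1/(1 − f) = 1/0.75 = 4/3.
Single-dose peak C₀ = D/Vd = 175/25 = 7 μg/mL.
Steady-state peak Cmax,ss = C₀·R = 7 × 4/3 ≈ 9.333 μg/mL.
Steady-state trough Cmin,ss = Cmax,ss·f ≈ 9.333 × 0.25 ≈ 2.333 μg/mL.

2.3 μg/mL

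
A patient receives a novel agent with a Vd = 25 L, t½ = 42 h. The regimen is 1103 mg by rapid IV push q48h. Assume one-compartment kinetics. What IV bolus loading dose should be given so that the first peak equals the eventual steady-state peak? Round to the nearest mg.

2016 mg

f = (1/2)^(48/42) ≈ 0.452862; accumulation ratio R = 1/(1−f) ≈ 1.82769.
Loading dose to hit Cmax,ss on first dose: D_load = D_maint·R ≈ 1103 × 1.82769 ≈ 2015.94 mg.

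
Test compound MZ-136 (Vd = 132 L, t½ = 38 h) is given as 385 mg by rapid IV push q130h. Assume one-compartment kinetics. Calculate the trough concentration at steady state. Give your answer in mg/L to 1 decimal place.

Over one 130-h interval, 130/38 ≈ 3.4211 half-lives elapse, leaving f ≈ 0.0934 of each dose.
At steady state, accumulation factor R = 1/(1 − e^(−kτ)) ≈ 1.1030.
Each bolus raises the concentration by D/Vd = 385/132 ≈ 2.917 mg/L.
Cmax,ss = C₀/(1 − f) ≈ 2.917/0.9066 ≈ 3.218 mg/L.
One interval later, Cmin,ss = Cmax,ss·e^(−kτ) ≈ 3.218 × 0.0934 ≈ 0.301 mg/L.

0.3 mg/L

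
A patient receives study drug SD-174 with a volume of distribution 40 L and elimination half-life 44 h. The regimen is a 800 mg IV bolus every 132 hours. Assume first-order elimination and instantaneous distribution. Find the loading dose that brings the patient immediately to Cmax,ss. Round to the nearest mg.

f = (1/2)^(132/44) ≈ 0.125000; accumulation ratio R = 1/(1−f) ≈ 1.14286.
Loading dose to hit Cmax,ss on first dose: D_load = D_maint·R ≈ 800 × 1.14286 ≈ 914.29 mg.

914 mg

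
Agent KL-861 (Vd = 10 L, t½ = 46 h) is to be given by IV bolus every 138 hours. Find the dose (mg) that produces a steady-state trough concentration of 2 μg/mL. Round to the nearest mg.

140 mg

τ/t½ = 138/46 ≈ 3, so f = (1/2)^(138/46) ≈ 0.125000.
Cmin,ss = (D/Vd)·f/(1−f), so D = Cmin,ss·Vd·(1−f)/f.
D = 2 × 10 × (1−f)/f ≈ 2 × 10 × 7.00000 ≈ 140.00 mg.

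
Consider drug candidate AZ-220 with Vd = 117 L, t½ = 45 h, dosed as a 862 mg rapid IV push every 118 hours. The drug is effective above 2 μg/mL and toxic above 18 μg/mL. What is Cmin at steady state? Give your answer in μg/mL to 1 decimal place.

1.4 μg/mL

Over one 118-h interval, 118/45 ≈ 2.6222 half-lives elapse, leaving f ≈ 0.1624 of each dose.
At steady state, accumulation factor R = 1/(1 − e^(−kτ)) ≈ 1.1939.
Each bolus raises the concentration by D/Vd = 862/117 ≈ 7.368 μg/mL.
Steady-state peak Cmax,ss = C₀·R ≈ 7.368 × 1.1939 ≈ 8.797 μg/mL.
One interval later, Cmin,ss = Cmax,ss·e^(−kτ) ≈ 8.797 × 0.1624 ≈ 1.429 μg/mL.
Trough 1.4 μg/mL vs MEC 2 μg/mL: subtherapeutic.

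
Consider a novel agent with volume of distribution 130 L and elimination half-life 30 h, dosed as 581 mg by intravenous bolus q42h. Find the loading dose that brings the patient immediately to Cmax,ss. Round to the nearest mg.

f = (1/2)^(42/30) ≈ 0.378929; accumulation ratio R = 1/(1−f) ≈ 1.61012.
Loading dose to hit Cmax,ss on first dose: D_load = D_maint·R ≈ 581 × 1.61012 ≈ 935.48 mg.

935 mg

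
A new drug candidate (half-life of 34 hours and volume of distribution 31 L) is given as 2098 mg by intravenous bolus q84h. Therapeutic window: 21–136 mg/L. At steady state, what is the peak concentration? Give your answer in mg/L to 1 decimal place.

τ/t½ = 84/34 ≈ 2.4706, so fraction remaining f = (1/2)^(84/34) ≈ 0.1804.
Accumulation ratio R = 1/(1 − f) ≈ 1/0.8196 ≈ 1.2201.
Each bolus raises the concentration by D/Vd = 2098/31 ≈ 67.677 mg/L.
Cmax,ss = C₀/(1 − f) ≈ 67.677/0.8196 ≈ 82.573 mg/L.
Peak 82.6 mg/L vs MTC 136 mg/L: below toxic threshold.

82.6 mg/L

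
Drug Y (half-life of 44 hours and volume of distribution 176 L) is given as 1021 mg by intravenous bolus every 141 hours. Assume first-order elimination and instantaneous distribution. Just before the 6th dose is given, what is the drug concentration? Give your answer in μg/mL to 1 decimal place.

f = (1/2)^(τ/t½) = (1/2)^(141/44) ≈ 0.1085.
C₀ = D/Vd = 1021/176 ≈ 5.801 μg/mL.
Before the 6th dose, 5 doses have been given. Superposition: Cmin = C₀·(f + f² + … + f^5).
≈ 5.801 × (0.1085 + 0.0118 + 0.0013 + 0.0001 + 0.0000) ≈ 5.801 × 0.1217 ≈ 0.706 μg/mL.

0.7 μg/mL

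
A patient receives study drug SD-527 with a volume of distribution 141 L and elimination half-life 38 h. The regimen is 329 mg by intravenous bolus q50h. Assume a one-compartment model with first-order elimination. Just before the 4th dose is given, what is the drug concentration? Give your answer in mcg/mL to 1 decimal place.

f = (1/2)^(τ/t½) = (1/2)^(50/38) ≈ 0.4017.
C₀ = D/Vd = 329/141 ≈ 2.333 mcg/mL.
Before the 4th dose, 3 doses have been given. Superposition: Cmin = C₀·(f + f² + … + f^3).
≈ 2.333 × (0.4017 + 0.1614 + 0.0648) ≈ 2.333 × 0.6279 ≈ 1.465 mcg/mL.

1.5 mcg/mL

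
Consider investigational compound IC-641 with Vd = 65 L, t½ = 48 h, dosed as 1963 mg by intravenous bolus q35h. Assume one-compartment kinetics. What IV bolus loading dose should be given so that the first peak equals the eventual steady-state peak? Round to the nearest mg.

f = (1/2)^(35/48) ≈ 0.603252; accumulation ratio R = 1/(1−f) ≈ 2.52049.
Loading dose to hit Cmax,ss on first dose: D_load = D_maint·R ≈ 1963 × 2.52049 ≈ 4947.72 mg.

4948 mg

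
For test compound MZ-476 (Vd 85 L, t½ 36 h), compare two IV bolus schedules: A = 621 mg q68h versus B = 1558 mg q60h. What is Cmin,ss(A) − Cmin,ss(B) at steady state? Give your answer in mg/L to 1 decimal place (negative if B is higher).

-5.7 mg/L

Regimen A: f = (1/2)^(68/36) ≈ 0.2700; Cmin,ss = (621/85)·f/(1−f) ≈ 2.702 mg/L.
Regimen B: f = (1/2)^(60/36) ≈ 0.3150; Cmin,ss = (1558/85)·f/(1−f) ≈ 8.429 mg/L.
Difference ≈ 2.702 − 8.429 ≈ -5.727 mg/L.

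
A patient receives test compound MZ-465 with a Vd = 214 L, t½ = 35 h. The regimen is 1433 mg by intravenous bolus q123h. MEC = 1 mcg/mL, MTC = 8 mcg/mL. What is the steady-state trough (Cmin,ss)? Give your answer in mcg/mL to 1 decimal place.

0.6 mcg/mL

τ/t½ = 123/35 ≈ 3.5143, so fraction remaining f = (1/2)^(123/35) ≈ 0.0875.
Single-dose peak C₀ = D/Vd = 1433/214 ≈ 6.696 mcg/mL.
Steady-state trough Cmin,ss = C₀·f/(1−f) ≈ 6.696 × 0.0875/0.9125 ≈ 0.642 mcg/mL.
Trough 0.6 mcg/mL vs MEC 1 mcg/mL: subtherapeutic.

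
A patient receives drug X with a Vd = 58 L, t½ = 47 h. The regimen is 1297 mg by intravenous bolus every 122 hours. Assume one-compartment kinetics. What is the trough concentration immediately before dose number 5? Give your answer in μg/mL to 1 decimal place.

f = (1/2)^(τ/t½) = (1/2)^(122/47) ≈ 0.1654.
C₀ = D/Vd = 1297/58 ≈ 22.362 μg/mL.
Before the 5th dose, 4 doses have been given. Superposition: Cmin = C₀·(f + f² + … + f^4).
≈ 22.362 × (0.1654 + 0.0274 + 0.0045 + 0.0007) ≈ 22.362 × 0.1980 ≈ 4.428 μg/mL.

4.4 μg/mL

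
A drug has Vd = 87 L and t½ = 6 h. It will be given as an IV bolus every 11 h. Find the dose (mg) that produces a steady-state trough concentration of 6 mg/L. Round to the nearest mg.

τ/t½ = 11/6 ≈ 1.8333, so f = (1/2)^(11/6) ≈ 0.280616.
Cmin,ss = (D/Vd)·f/(1−f), so D = Cmin,ss·Vd·(1−f)/f.
D = 6 × 87 × (1−f)/f ≈ 6 × 87 × 2.56359 ≈ 1338.19 mg.

1338 mg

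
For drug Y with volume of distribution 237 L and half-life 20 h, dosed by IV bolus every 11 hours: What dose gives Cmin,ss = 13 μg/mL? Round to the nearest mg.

1430 mg

τ/t½ = 11/20 ≈ 0.55, so f = (1/2)^(11/20) ≈ 0.683020.
Cmin,ss = (D/Vd)·f/(1−f), so D = Cmin,ss·Vd·(1−f)/f.
D = 13 × 237 × (1−f)/f ≈ 13 × 237 × 0.46409 ≈ 1429.86 mg.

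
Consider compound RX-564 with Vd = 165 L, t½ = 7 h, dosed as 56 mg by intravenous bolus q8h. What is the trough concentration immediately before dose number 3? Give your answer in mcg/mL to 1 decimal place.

0.2 mcg/mL

f = (1/2)^(τ/t½) = (1/2)^(8/7) ≈ 0.4529.
C₀ = D/Vd = 56/165 ≈ 0.339 mcg/mL.
Before the 3rd dose, 2 doses have been given. Superposition: Cmin = C₀·(f + f²).
≈ 0.339 × (0.4529 + 0.2051) ≈ 0.339 × 0.6580 ≈ 0.223 mcg/mL.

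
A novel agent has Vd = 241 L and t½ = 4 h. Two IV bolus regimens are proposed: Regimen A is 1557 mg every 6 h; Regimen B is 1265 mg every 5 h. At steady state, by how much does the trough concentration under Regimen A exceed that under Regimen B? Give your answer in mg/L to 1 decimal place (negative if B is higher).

-0.3 mg/L

Regimen A: f = (1/2)^(6/4) ≈ 0.3536; Cmin,ss = (1557/241)·f/(1−f) ≈ 3.534 mg/L.
Regimen B: f = (1/2)^(5/4) ≈ 0.4204; Cmin,ss = (1265/241)·f/(1−f) ≈ 3.807 mg/L.
Difference ≈ 3.534 − 3.807 ≈ -0.273 mg/L.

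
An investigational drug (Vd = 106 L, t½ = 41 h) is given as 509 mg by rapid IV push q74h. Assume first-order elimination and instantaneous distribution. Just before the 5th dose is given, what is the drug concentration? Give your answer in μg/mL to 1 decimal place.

1.9 μg/mL

f = (1/2)^(τ/t½) = (1/2)^(74/41) ≈ 0.2862.
C₀ = D/Vd = 509/106 ≈ 4.802 μg/mL.
Before the 5th dose, 4 doses have been given. Superposition: Cmin = C₀·(f + f² + … + f^4).
≈ 4.802 × (0.2862 + 0.0819 + 0.0234 + 0.0067) ≈ 4.802 × 0.3982 ≈ 1.912 μg/mL.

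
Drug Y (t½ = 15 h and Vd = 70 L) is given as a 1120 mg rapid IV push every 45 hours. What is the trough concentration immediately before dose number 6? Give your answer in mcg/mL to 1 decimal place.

2.3 mcg/mL

f = (1/2)^(τ/t½) = (1/2)^(45/15) ≈ 0.1250.
C₀ = D/Vd = 1120/70 ≈ 16.000 mcg/mL.
Before the 6th dose, 5 doses have been given. Superposition: Cmin = C₀·(f + f² + … + f^5).
≈ 16.000 × (0.1250 + 0.0156 + 0.0020 + 0.0002 + 0.0000) ≈ 16.000 × 0.1428 ≈ 2.285 mcg/mL.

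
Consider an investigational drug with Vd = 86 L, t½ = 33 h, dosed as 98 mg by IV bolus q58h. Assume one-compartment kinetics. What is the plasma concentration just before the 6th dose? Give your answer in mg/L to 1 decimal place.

0.5 mg/L

f = (1/2)^(τ/t½) = (1/2)^(58/33) ≈ 0.2957.
C₀ = D/Vd = 98/86 ≈ 1.140 mg/L.
Before the 6th dose, 5 doses have been given. Superposition: Cmin = C₀·(f + f² + … + f^5).
≈ 1.140 × (0.2957 + 0.0874 + 0.0259 + 0.0076 + 0.0023) ≈ 1.140 × 0.4189 ≈ 0.478 mg/L.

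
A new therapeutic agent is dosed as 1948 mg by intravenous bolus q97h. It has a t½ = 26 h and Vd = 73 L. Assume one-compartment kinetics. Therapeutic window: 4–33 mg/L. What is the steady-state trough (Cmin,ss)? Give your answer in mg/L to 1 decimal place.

Over one 97-h interval, 97/26 ≈ 3.7308 half-lives elapse, leaving f ≈ 0.0753 of each dose.
At steady state, accumulation factor R = 1/(1 − e^(−kτ)) ≈ 1.0814.
Each bolus raises the concentration by D/Vd = 1948/73 ≈ 26.685 mg/L.
Steady-state peak Cmax,ss = C₀·R ≈ 26.685 × 1.0814 ≈ 28.857 mg/L.
Steady-state trough Cmin,ss = Cmax,ss·f ≈ 28.857 × 0.0753 ≈ 2.173 mg/L.
Trough 2.2 mg/L vs MEC 4 mg/L: subtherapeutic.

2.2 mg/L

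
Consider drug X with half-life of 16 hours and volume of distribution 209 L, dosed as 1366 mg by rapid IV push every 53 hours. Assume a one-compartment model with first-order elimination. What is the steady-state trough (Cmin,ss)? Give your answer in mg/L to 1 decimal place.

τ/t½ = 53/16 ≈ 3.3125, so fraction remaining f = (1/2)^(53/16) ≈ 0.1007.
At steady state, accumulation factor R = 1/(1 − e^(−kτ)) ≈ 1.1120.
Single-dose peak C₀ = D/Vd = 1366/209 ≈ 6.536 mg/L.
Cmax,ss = C₀/(1 − f) ≈ 6.536/0.8993 ≈ 7.268 mg/L.
Steady-state trough Cmin,ss = Cmax,ss·f ≈ 7.268 × 0.1007 ≈ 0.732 mg/L.

0.7 mg/L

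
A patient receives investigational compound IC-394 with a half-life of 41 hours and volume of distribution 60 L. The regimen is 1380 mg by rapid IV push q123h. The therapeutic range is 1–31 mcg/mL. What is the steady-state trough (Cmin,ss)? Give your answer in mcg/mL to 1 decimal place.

3.3 mcg/mL

The dosing interval is 3 half-lives, so f = 2^(−3) = 0.125.
Accumulation ratio R = 1/(1 − f) = 1/0.875 = 8/7.
Single-dose peak C₀ = D/Vd = 1380/60 = 23 mcg/mL.
Steady-state peak Cmax,ss = C₀·R = 23 × 8/7 ≈ 26.286 mcg/mL.
Steady-state trough Cmin,ss = Cmax,ss·f ≈ 26.286 × 0.125 ≈ 3.286 mcg/mL.
Trough 3.3 mcg/mL vs MEC 1 mcg/mL: adequate.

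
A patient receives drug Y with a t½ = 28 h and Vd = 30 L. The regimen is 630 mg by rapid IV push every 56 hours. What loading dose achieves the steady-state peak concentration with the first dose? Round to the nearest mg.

f = (1/2)^(56/28) ≈ 0.250000; accumulation ratio R = 1/(1−f) ≈ 1.33333.
Loading dose to hit Cmax,ss on first dose: D_load = D_maint·R ≈ 630 × 1.33333 ≈ 840.00 mg.

840 mg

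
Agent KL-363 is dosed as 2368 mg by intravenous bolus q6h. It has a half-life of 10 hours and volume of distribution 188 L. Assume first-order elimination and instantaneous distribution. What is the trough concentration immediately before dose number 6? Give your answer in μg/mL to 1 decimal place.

f = (1/2)^(τ/t½) = (1/2)^(6/10) ≈ 0.6598.
C₀ = D/Vd = 2368/188 ≈ 12.596 μg/mL.
Before the 6th dose, 5 doses have been given. Superposition: Cmin = C₀·(f + f² + … + f^5).
≈ 12.596 × (0.6598 + 0.4353 + 0.2872 + 0.1895 + 0.1250) ≈ 12.596 × 1.6968 ≈ 21.373 μg/mL.

21.4 μg/mL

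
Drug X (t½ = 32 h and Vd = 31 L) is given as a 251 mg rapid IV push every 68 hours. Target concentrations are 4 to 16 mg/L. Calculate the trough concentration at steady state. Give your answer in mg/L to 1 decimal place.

2.4 mg/L

Over one 68-h interval, 68/32 ≈ 2.125 half-lives elapse, leaving f ≈ 0.2293 of each dose.
Single-dose peak C₀ = D/Vd = 251/31 ≈ 8.097 mg/L.
Steady-state trough Cmin,ss = C₀·f/(1−f) ≈ 8.097 × 0.2293/0.7707 ≈ 2.409 mg/L.
Trough 2.4 mg/L vs MEC 4 mg/L: subtherapeutic.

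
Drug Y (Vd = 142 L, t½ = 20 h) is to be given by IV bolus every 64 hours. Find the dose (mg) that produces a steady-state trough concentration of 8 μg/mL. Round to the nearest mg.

τ/t½ = 64/20 ≈ 3.2, so f = (1/2)^(64/20) ≈ 0.108819.
Cmin,ss = (D/Vd)·f/(1−f), so D = Cmin,ss·Vd·(1−f)/f.
D = 8 × 142 × (1−f)/f ≈ 8 × 142 × 8.18957 ≈ 9303.35 mg.

9303 mg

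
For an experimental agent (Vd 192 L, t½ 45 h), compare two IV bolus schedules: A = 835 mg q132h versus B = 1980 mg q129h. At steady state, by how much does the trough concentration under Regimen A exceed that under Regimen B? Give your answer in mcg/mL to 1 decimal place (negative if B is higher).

Regimen A: f = (1/2)^(132/45) ≈ 0.1309; Cmin,ss = (835/192)·f/(1−f) ≈ 0.655 mcg/mL.
Regimen B: f = (1/2)^(129/45) ≈ 0.1371; Cmin,ss = (1980/192)·f/(1−f) ≈ 1.638 mcg/mL.
Difference ≈ 0.655 − 1.638 ≈ -0.983 mcg/mL.

-1.0 mcg/mL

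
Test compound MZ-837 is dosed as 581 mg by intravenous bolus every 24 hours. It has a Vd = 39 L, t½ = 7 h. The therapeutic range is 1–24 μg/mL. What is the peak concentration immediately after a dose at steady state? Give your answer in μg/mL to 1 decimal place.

16.4 μg/mL

k = ln2/t½ = ln2/7 ≈ 0.099021 h⁻¹; fraction remaining f = e^(−kτ) = e^(−0.099021×24) ≈ 0.0929.
Accumulation ratio R = 1/(1 − f) ≈ 1/0.9071 ≈ 1.1024.
Single-dose peak C₀ = D/Vd = 581/39 ≈ 14.897 μg/mL.
Steady-state peak Cmax,ss = C₀·R ≈ 14.897 × 1.1024 ≈ 16.422 μg/mL.
Peak 16.4 μg/mL vs MTC 24 μg/mL: below toxic threshold.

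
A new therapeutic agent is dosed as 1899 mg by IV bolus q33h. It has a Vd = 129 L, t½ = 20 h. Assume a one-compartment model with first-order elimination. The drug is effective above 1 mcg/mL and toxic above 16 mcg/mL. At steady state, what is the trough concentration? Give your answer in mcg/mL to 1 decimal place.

6.9 mcg/mL

k = ln2/t½ = ln2/20 ≈ 0.034657 h⁻¹; fraction remaining f = e^(−kτ) = e^(−0.034657×33) ≈ 0.3186.
Each bolus raises the concentration by D/Vd = 1899/129 ≈ 14.721 mcg/mL.
Steady-state trough Cmin,ss = C₀·f/(1−f) ≈ 14.721 × 0.3186/0.6814 ≈ 6.883 mcg/mL.
Trough 6.9 mcg/mL vs MEC 1 mcg/mL: adequate.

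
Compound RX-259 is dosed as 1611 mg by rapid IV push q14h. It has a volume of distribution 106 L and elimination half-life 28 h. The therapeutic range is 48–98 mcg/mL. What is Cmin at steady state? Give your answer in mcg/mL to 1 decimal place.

k = ln2/t½ = ln2/28 ≈ 0.024755 h⁻¹; fraction remaining f = e^(−kτ) = e^(−0.024755×14) ≈ 0.7071.
Single-dose peak C₀ = D/Vd = 1611/106 ≈ 15.198 mcg/mL.
Steady-state trough Cmin,ss = C₀·f/(1−f) ≈ 15.198 × 0.7071/0.2929 ≈ 36.690 mcg/mL.
Trough 36.7 mcg/mL vs MEC 48 mcg/mL: subtherapeutic.

36.7 mcg/mL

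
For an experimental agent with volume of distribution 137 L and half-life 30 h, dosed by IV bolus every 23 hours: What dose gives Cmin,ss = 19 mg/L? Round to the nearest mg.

1826 mg

τ/t½ = 23/30 ≈ 0.76667, so f = (1/2)^(23/30) ≈ 0.587774.
Cmin,ss = (D/Vd)·f/(1−f), so D = Cmin,ss·Vd·(1−f)/f.
D = 19 × 137 × (1−f)/f ≈ 19 × 137 × 0.70133 ≈ 1825.56 mg.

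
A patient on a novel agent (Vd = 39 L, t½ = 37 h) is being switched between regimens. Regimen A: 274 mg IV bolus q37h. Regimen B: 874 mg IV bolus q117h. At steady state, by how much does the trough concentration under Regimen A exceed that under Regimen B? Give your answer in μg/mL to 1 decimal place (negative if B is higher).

4.2 μg/mL

Regimen A: f = (1/2)^(37/37) ≈ 0.5000; Cmin,ss = (274/39)·f/(1−f) ≈ 7.026 μg/mL.
Regimen B: f = (1/2)^(117/37) ≈ 0.1117; Cmin,ss = (874/39)·f/(1−f) ≈ 2.818 μg/mL.
Difference ≈ 7.026 − 2.818 ≈ 4.208 μg/mL.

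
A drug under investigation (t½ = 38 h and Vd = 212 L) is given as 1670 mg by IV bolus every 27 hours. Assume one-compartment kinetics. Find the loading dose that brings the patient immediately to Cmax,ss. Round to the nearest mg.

4294 mg

f = (1/2)^(27/38) ≈ 0.611097; accumulation ratio R = 1/(1−f) ≈ 2.57134.
Loading dose to hit Cmax,ss on first dose: D_load = D_maint·R ≈ 1670 × 2.57134 ≈ 4294.14 mg.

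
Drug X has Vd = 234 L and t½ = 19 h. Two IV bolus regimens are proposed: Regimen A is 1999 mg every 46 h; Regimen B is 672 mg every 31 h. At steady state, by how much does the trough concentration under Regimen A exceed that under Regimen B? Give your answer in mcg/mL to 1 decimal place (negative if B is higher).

Regimen A: f = (1/2)^(46/19) ≈ 0.1867; Cmin,ss = (1999/234)·f/(1−f) ≈ 1.961 mcg/mL.
Regimen B: f = (1/2)^(31/19) ≈ 0.3227; Cmin,ss = (672/234)·f/(1−f) ≈ 1.368 mcg/mL.
Difference ≈ 1.961 − 1.368 ≈ 0.593 mcg/mL.

0.6 mcg/mL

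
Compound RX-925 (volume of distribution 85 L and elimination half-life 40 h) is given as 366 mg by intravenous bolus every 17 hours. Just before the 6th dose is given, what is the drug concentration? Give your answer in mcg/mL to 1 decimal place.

f = (1/2)^(τ/t½) = (1/2)^(17/40) ≈ 0.7448.
C₀ = D/Vd = 366/85 ≈ 4.306 mcg/mL.
Before the 6th dose, 5 doses have been given. Superposition: Cmin = C₀·(f + f² + … + f^5).
≈ 4.306 × (0.7448 + 0.5547 + 0.4132 + 0.3077 + 0.2292) ≈ 4.306 × 2.2496 ≈ 9.687 mcg/mL.

9.7 mcg/mL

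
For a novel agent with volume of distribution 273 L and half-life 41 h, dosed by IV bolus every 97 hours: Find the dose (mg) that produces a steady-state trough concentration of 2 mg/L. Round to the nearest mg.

τ/t½ = 97/41 ≈ 2.3659, so f = (1/2)^(97/41) ≈ 0.194002.
Cmin,ss = (D/Vd)·f/(1−f), so D = Cmin,ss·Vd·(1−f)/f.
D = 2 × 273 × (1−f)/f ≈ 2 × 273 × 4.15459 ≈ 2268.41 mg.

2268 mg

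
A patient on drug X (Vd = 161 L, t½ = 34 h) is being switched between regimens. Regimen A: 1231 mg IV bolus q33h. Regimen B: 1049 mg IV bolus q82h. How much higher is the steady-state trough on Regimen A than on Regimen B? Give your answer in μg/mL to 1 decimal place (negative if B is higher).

Regimen A: f = (1/2)^(33/34) ≈ 0.5103; Cmin,ss = (1231/161)·f/(1−f) ≈ 7.968 μg/mL.
Regimen B: f = (1/2)^(82/34) ≈ 0.1879; Cmin,ss = (1049/161)·f/(1−f) ≈ 1.508 μg/mL.
Difference ≈ 7.968 − 1.508 ≈ 6.460 μg/mL.

6.5 μg/mL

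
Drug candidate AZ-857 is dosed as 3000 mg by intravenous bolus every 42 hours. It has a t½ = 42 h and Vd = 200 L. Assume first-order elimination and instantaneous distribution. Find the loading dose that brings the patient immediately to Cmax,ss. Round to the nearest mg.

f = (1/2)^(42/42) ≈ 0.500000; accumulation ratio R = 1/(1−f) ≈ 2.00000.
Loading dose to hit Cmax,ss on first dose: D_load = D_maint·R ≈ 3000 × 2.00000 ≈ 6000.00 mg.

6000 mg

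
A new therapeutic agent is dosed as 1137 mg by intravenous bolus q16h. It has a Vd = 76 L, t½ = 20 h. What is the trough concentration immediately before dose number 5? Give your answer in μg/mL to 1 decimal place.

f = (1/2)^(τ/t½) = (1/2)^(16/20) ≈ 0.5743.
C₀ = D/Vd = 1137/76 ≈ 14.961 μg/mL.
Before the 5th dose, 4 doses have been given. Superposition: Cmin = C₀·(f + f² + … + f^4).
≈ 14.961 × (0.5743 + 0.3298 + 0.1894 + 0.1088) ≈ 14.961 × 1.2023 ≈ 17.988 μg/mL.

18.0 μg/mL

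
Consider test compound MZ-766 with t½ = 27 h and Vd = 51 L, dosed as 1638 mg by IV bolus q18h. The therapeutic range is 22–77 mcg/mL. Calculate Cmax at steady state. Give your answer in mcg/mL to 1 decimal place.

86.8 mcg/mL

k = ln2/t½ = ln2/27 ≈ 0.025672 h⁻¹; fraction remaining f = e^(−kτ) = e^(−0.025672×18) ≈ 0.6300.
At steady state, accumulation factor R = 1/(1 − e^(−kτ)) ≈ 2.7027.
Each bolus raises the concentration by D/Vd = 1638/51 ≈ 32.118 mcg/mL.
Steady-state peak Cmax,ss = C₀·R ≈ 32.118 × 2.7027 ≈ 86.805 mcg/mL.
Peak 86.8 mcg/mL vs MTC 77 mcg/mL: exceeds toxic threshold.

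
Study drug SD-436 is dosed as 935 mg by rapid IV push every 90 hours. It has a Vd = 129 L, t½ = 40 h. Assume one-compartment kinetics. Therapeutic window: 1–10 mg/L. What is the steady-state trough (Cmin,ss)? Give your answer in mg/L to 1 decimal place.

1.9 mg/L

Over one 90-h interval, 90/40 ≈ 2.25 half-lives elapse, leaving f ≈ 0.2102 of each dose.
At steady state, accumulation factor R = 1/(1 − e^(−kτ)) ≈ 1.2661.
Single-dose peak C₀ = D/Vd = 935/129 ≈ 7.248 mg/L.
Steady-state peak Cmax,ss = C₀·R ≈ 7.248 × 1.2661 ≈ 9.177 mg/L.
One interval later, Cmin,ss = Cmax,ss·e^(−kτ) ≈ 9.177 × 0.2102 ≈ 1.929 mg/L.
Trough 1.9 mg/L vs MEC 1 mg/L: adequate.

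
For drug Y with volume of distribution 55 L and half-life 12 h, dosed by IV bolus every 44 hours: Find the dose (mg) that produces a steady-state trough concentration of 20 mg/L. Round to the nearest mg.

τ/t½ = 44/12 ≈ 3.6667, so f = (1/2)^(44/12) ≈ 0.078745.
Cmin,ss = (D/Vd)·f/(1−f), so D = Cmin,ss·Vd·(1−f)/f.
D = 20 × 55 × (1−f)/f ≈ 20 × 55 × 11.69922 ≈ 12869.14 mg.

12869 mg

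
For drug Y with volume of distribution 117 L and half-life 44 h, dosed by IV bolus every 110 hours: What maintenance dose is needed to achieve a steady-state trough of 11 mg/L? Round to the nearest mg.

5993 mg

τ/t½ = 110/44 ≈ 2.5, so f = (1/2)^(110/44) ≈ 0.176777.
Cmin,ss = (D/Vd)·f/(1−f), so D = Cmin,ss·Vd·(1−f)/f.
D = 11 × 117 × (1−f)/f ≈ 11 × 117 × 4.65684 ≈ 5993.35 mg.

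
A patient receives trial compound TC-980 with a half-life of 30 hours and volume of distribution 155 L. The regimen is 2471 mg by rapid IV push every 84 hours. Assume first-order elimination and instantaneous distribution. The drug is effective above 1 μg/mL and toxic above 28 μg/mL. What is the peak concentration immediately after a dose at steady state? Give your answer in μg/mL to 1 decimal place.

18.6 μg/mL

k = ln2/t½ = ln2/30 ≈ 0.023105 h⁻¹; fraction remaining f = e^(−kτ) = e^(−0.023105×84) ≈ 0.1436.
At steady state, accumulation factor R = 1/(1 − e^(−kτ)) ≈ 1.1677.
Each bolus raises the concentration by D/Vd = 2471/155 ≈ 15.942 μg/mL.
Steady-state peak Cmax,ss = C₀·R ≈ 15.942 × 1.1677 ≈ 18.615 μg/mL.
Peak 18.6 μg/mL vs MTC 28 μg/mL: below toxic threshold.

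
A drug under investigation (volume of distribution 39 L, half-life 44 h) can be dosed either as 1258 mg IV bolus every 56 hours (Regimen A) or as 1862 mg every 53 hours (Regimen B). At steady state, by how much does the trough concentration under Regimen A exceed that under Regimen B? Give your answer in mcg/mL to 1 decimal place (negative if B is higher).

-13.8 mcg/mL

Regimen A: f = (1/2)^(56/44) ≈ 0.4139; Cmin,ss = (1258/39)·f/(1−f) ≈ 22.779 mcg/mL.
Regimen B: f = (1/2)^(53/44) ≈ 0.4339; Cmin,ss = (1862/39)·f/(1−f) ≈ 36.594 mcg/mL.
Difference ≈ 22.779 − 36.594 ≈ -13.815 mcg/mL.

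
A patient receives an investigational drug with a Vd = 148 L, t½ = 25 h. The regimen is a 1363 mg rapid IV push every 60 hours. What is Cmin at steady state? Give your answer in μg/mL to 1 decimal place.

Over one 60-h interval, 60/25 ≈ 2.4 half-lives elapse, leaving f ≈ 0.1895 of each dose.
Accumulation ratio R = 1/(1 − f) ≈ 1/0.8105 ≈ 1.2338.
Single-dose peak C₀ = D/Vd = 1363/148 ≈ 9.209 μg/mL.
Steady-state peak Cmax,ss = C₀·R ≈ 9.209 × 1.2338 ≈ 11.362 μg/mL.
Steady-state trough Cmin,ss = Cmax,ss·f ≈ 11.362 × 0.1895 ≈ 2.153 μg/mL.

2.2 μg/mL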